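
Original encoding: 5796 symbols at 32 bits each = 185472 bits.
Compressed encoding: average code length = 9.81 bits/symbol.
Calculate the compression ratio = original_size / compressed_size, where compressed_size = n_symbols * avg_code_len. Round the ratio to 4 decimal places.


original_size = n_symbols * orig_bits = 5796 * 32 = 185472 bits
compressed_size = n_symbols * avg_code_len = 5796 * 9.81 = 56858.76 bits
ratio = original_size / compressed_size = 185472 / 56858.76 = 3.262

Compression ratio = 3.262


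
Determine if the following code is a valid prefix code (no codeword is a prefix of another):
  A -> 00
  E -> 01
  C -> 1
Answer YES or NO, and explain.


Checking each pair (does one codeword prefix another?):
  A='00' vs E='01': no prefix
  A='00' vs C='1': no prefix
  E='01' vs A='00': no prefix
  E='01' vs C='1': no prefix
  C='1' vs A='00': no prefix
  C='1' vs E='01': no prefix
No violation found over all pairs.

YES -- this is a valid prefix code. No codeword is a prefix of any other codeword.


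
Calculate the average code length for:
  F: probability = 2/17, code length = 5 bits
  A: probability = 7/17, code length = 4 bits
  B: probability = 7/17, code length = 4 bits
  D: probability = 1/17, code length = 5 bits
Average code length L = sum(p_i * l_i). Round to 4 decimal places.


Weighted contributions p_i * l_i:
  F: (2/17) * 5 = 10/17
  A: (7/17) * 4 = 28/17
  B: (7/17) * 4 = 28/17
  D: (1/17) * 5 = 5/17
Sum = (10 + 28 + 28 + 5)/17 = 71/17

L = 71/17 = 4.1765 bits/symbol


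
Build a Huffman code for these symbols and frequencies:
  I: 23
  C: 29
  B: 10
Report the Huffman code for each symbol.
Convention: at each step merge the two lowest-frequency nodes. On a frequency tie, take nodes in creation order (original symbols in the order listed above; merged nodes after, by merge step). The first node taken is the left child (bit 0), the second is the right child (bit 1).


Huffman tree construction:
Step 1: Merge B(10) + I(23) = 33
Step 2: Merge C(29) + (B+I)(33) = 62
Read each symbol's code off the tree from the root (left child = 0, right child = 1).

Codes:
  I: 11 (length 2)
  C: 0 (length 1)
  B: 10 (length 2)
Average code length: 95/62 = 1.5323 bits/symbol


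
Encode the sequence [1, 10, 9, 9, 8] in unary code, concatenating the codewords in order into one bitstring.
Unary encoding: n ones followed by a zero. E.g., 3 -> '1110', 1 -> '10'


Encode each number as n ones followed by a terminating 0:
  1 -> 10 (2 bits)
  10 -> 11111111110 (11 bits)
  9 -> 1111111110 (10 bits)
  9 -> 1111111110 (10 bits)
  8 -> 111111110 (9 bits)
Total length = 2 + 11 + 10 + 10 + 9 = 42 bits.

Unary([1, 10, 9, 9, 8]) = 101111111111011111111101111111110111111110 (42 bits)


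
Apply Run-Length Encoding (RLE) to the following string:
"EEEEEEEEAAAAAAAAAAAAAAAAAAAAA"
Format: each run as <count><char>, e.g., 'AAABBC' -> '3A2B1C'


Scanning runs left to right:
  i=0: run of 'E' x 8 -> '8E'
  i=8: run of 'A' x 21 -> '21A'

RLE = 8E21A


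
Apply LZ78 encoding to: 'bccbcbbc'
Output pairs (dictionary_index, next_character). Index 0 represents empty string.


LZ78 encoding steps:
Dictionary: {0: ''}
Step 1: w='' (idx 0), next='b' -> output (0, 'b'), add 'b' as idx 1
Step 2: w='' (idx 0), next='c' -> output (0, 'c'), add 'c' as idx 2
Step 3: w='c' (idx 2), next='b' -> output (2, 'b'), add 'cb' as idx 3
Step 4: w='cb' (idx 3), next='b' -> output (3, 'b'), add 'cbb' as idx 4
Step 5: w='c' (idx 2), end of input -> output (2, '')


Encoded: [(0, 'b'), (0, 'c'), (2, 'b'), (3, 'b'), (2, '')]


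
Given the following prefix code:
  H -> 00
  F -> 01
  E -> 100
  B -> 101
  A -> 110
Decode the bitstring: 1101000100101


Decoding step by step:
Bits 110 -> A
Bits 100 -> E
Bits 01 -> F
Bits 00 -> H
Bits 101 -> B


Decoded message: AEFHB


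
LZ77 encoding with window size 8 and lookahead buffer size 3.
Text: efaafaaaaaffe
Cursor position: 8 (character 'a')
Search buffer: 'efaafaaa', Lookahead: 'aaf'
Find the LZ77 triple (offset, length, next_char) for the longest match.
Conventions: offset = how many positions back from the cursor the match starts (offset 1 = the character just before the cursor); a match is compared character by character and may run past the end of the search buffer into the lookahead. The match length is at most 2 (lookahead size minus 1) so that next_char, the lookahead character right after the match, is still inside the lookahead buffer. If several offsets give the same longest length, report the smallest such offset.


Try each offset into the search buffer:
  offset=1 (pos 7, char 'a'): match length 2
  offset=2 (pos 6, char 'a'): match length 2
  offset=3 (pos 5, char 'a'): match length 2
  offset=4 (pos 4, char 'f'): match length 0
  offset=5 (pos 3, char 'a'): match length 1
  offset=6 (pos 2, char 'a'): match length 2
  offset=7 (pos 1, char 'f'): match length 0
  offset=8 (pos 0, char 'e'): match length 0
Longest match has length 2, found at offsets 1, 2, 3, 6; take the smallest, offset 1.
next_char = character at position 8 + 2 = 10 -> 'f'

Best match: offset=1, length=2 (matching 'aa' starting at position 7)
LZ77 triple: (1, 2, 'f')


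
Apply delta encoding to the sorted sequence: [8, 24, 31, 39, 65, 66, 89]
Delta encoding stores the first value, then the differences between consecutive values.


First value: 8
Deltas:
  24 - 8 = 16
  31 - 24 = 7
  39 - 31 = 8
  65 - 39 = 26
  66 - 65 = 1
  89 - 66 = 23


Delta encoded: [8, 16, 7, 8, 26, 1, 23]


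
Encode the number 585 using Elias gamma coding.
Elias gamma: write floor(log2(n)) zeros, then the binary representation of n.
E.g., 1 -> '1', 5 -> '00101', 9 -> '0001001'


num_bits = floor(log2(585)) + 1 = 10
leading_zeros = num_bits - 1 = 9
binary(585) = 1001001001

Elias gamma(585) = '000000000' + '1001001001' = 0000000001001001001 (19 bits)


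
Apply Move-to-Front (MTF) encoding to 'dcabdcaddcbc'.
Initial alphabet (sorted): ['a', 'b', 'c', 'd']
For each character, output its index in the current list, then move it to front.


MTF encoding:
'd': index 3 in ['a', 'b', 'c', 'd'] -> ['d', 'a', 'b', 'c']
'c': index 3 in ['d', 'a', 'b', 'c'] -> ['c', 'd', 'a', 'b']
'a': index 2 in ['c', 'd', 'a', 'b'] -> ['a', 'c', 'd', 'b']
'b': index 3 in ['a', 'c', 'd', 'b'] -> ['b', 'a', 'c', 'd']
'd': index 3 in ['b', 'a', 'c', 'd'] -> ['d', 'b', 'a', 'c']
'c': index 3 in ['d', 'b', 'a', 'c'] -> ['c', 'd', 'b', 'a']
'a': index 3 in ['c', 'd', 'b', 'a'] -> ['a', 'c', 'd', 'b']
'd': index 2 in ['a', 'c', 'd', 'b'] -> ['d', 'a', 'c', 'b']
'd': index 0 in ['d', 'a', 'c', 'b'] -> ['d', 'a', 'c', 'b']
'c': index 2 in ['d', 'a', 'c', 'b'] -> ['c', 'd', 'a', 'b']
'b': index 3 in ['c', 'd', 'a', 'b'] -> ['b', 'c', 'd', 'a']
'c': index 1 in ['b', 'c', 'd', 'a'] -> ['c', 'b', 'd', 'a']


Output: [3, 3, 2, 3, 3, 3, 3, 2, 0, 2, 3, 1]


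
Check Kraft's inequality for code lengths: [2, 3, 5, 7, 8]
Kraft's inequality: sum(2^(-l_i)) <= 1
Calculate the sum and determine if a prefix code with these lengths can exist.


Sum = 2^(-2) + 2^(-3) + 2^(-5) + 2^(-7) + 2^(-8)
    = 0.25 + 0.125 + 0.03125 + 0.0078125 + 0.00390625
    = 107/256 = 0.41796875
Since 0.41796875 <= 1, Kraft's inequality IS satisfied.
A prefix code with these lengths CAN exist.

Kraft sum = 0.41796875. Satisfied.


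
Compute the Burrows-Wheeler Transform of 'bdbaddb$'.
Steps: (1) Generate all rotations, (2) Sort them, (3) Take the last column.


Rotations (sorted):
  0: $bdbaddb -> last char: b
  1: addb$bdb -> last char: b
  2: b$bdbadd -> last char: d
  3: baddb$bd -> last char: d
  4: bdbaddb$ -> last char: $
  5: db$bdbad -> last char: d
  6: dbaddb$b -> last char: b
  7: ddb$bdba -> last char: a


BWT = bbdd$dba


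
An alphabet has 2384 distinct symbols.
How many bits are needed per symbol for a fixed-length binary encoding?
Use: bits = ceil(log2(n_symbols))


log2(2384) = 11.2192
Bracket: 2^11 = 2048 < 2384 <= 2^12 = 4096
So ceil(log2(2384)) = 12

bits = ceil(log2(2384)) = ceil(11.2192) = 12 bits


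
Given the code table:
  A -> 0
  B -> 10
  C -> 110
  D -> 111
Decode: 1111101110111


Decoding:
111 -> D
110 -> C
111 -> D
0 -> A
111 -> D


Result: DCDAD


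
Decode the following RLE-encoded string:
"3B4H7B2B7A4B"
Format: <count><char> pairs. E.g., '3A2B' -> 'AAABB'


Expanding each <count><char> pair:
  3B -> 'BBB'
  4H -> 'HHHH'
  7B -> 'BBBBBBB'
  2B -> 'BB'
  7A -> 'AAAAAAA'
  4B -> 'BBBB'

Decoded = BBBHHHHBBBBBBBBBAAAAAAABBBB


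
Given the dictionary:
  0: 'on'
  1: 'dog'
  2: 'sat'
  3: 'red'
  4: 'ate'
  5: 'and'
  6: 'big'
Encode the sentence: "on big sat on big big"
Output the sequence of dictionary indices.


Look up each word in the dictionary:
  'on' -> 0
  'big' -> 6
  'sat' -> 2
  'on' -> 0
  'big' -> 6
  'big' -> 6

Encoded: [0, 6, 2, 0, 6, 6]


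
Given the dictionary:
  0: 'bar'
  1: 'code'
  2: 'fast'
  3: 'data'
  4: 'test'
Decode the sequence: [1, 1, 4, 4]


Look up each index in the dictionary:
  1 -> 'code'
  1 -> 'code'
  4 -> 'test'
  4 -> 'test'

Decoded: "code code test test"


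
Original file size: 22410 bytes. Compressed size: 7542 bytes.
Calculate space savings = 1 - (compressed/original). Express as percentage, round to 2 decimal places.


ratio = compressed/original = 7542/22410 = 0.336546
savings = 1 - ratio = 1 - 0.336546 = 0.663454
as a percentage: 0.663454 * 100 = 66.35%

Space savings = 1 - 7542/22410 = 66.35%


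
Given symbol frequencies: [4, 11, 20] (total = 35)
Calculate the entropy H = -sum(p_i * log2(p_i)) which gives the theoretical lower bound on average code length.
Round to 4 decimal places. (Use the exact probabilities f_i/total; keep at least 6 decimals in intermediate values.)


Per-symbol terms -p_i * log2(p_i) with p_i = f_i/35:
  p = 4/35 = 0.114286: log2(p) = -3.129283, -p*log2(p) = 0.357632
  p = 11/35 = 0.314286: log2(p) = -1.669851, -p*log2(p) = 0.524810
  p = 20/35 = 0.571429: log2(p) = -0.807355, -p*log2(p) = 0.461346
H = 0.357632 + 0.524810 + 0.461346 = 1.343788

H = 1.3438 bits/symbol


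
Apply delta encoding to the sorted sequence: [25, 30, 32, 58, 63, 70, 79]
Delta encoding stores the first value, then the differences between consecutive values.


First value: 25
Deltas:
  30 - 25 = 5
  32 - 30 = 2
  58 - 32 = 26
  63 - 58 = 5
  70 - 63 = 7
  79 - 70 = 9


Delta encoded: [25, 5, 2, 26, 5, 7, 9]


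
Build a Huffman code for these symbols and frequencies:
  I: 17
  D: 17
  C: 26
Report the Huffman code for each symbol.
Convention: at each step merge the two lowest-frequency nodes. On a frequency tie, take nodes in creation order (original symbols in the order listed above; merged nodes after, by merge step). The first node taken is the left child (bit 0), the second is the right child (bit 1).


Huffman tree construction:
Step 1: Merge I(17) + D(17) = 34
Step 2: Merge C(26) + (I+D)(34) = 60
Read each symbol's code off the tree from the root (left child = 0, right child = 1).

Codes:
  I: 10 (length 2)
  D: 11 (length 2)
  C: 0 (length 1)
Average code length: 94/60 = 1.5667 bits/symbol


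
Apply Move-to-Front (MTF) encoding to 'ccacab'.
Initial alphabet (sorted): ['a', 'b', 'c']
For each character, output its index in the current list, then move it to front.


MTF encoding:
'c': index 2 in ['a', 'b', 'c'] -> ['c', 'a', 'b']
'c': index 0 in ['c', 'a', 'b'] -> ['c', 'a', 'b']
'a': index 1 in ['c', 'a', 'b'] -> ['a', 'c', 'b']
'c': index 1 in ['a', 'c', 'b'] -> ['c', 'a', 'b']
'a': index 1 in ['c', 'a', 'b'] -> ['a', 'c', 'b']
'b': index 2 in ['a', 'c', 'b'] -> ['b', 'a', 'c']


Output: [2, 0, 1, 1, 1, 2]


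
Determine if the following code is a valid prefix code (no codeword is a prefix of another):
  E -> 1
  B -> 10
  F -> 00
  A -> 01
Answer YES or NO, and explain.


Checking each pair (does one codeword prefix another?):
  E='1' vs B='10': prefix -- VIOLATION

NO -- this is NOT a valid prefix code. E (1) is a prefix of B (10).


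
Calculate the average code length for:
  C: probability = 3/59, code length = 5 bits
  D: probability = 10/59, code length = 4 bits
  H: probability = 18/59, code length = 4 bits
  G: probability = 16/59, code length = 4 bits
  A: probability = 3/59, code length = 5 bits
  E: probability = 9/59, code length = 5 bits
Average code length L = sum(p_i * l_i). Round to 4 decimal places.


Weighted contributions p_i * l_i:
  C: (3/59) * 5 = 15/59
  D: (10/59) * 4 = 40/59
  H: (18/59) * 4 = 72/59
  G: (16/59) * 4 = 64/59
  A: (3/59) * 5 = 15/59
  E: (9/59) * 5 = 45/59
Sum = (15 + 40 + 72 + 64 + 15 + 45)/59 = 251/59

L = 251/59 = 4.2542 bits/symbol


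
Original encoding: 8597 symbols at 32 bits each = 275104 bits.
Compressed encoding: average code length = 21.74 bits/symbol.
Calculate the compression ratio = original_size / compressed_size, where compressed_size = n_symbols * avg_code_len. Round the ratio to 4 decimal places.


original_size = n_symbols * orig_bits = 8597 * 32 = 275104 bits
compressed_size = n_symbols * avg_code_len = 8597 * 21.74 = 186898.78 bits
ratio = original_size / compressed_size = 275104 / 186898.78 = 1.4719

Compression ratio = 1.4719


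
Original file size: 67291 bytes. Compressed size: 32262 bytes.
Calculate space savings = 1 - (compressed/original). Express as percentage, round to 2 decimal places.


ratio = compressed/original = 32262/67291 = 0.47944
savings = 1 - ratio = 1 - 0.47944 = 0.52056
as a percentage: 0.52056 * 100 = 52.06%

Space savings = 1 - 32262/67291 = 52.06%


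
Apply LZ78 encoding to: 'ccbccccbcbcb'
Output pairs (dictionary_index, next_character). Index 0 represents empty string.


LZ78 encoding steps:
Dictionary: {0: ''}
Step 1: w='' (idx 0), next='c' -> output (0, 'c'), add 'c' as idx 1
Step 2: w='c' (idx 1), next='b' -> output (1, 'b'), add 'cb' as idx 2
Step 3: w='c' (idx 1), next='c' -> output (1, 'c'), add 'cc' as idx 3
Step 4: w='cc' (idx 3), next='b' -> output (3, 'b'), add 'ccb' as idx 4
Step 5: w='cb' (idx 2), next='c' -> output (2, 'c'), add 'cbc' as idx 5
Step 6: w='' (idx 0), next='b' -> output (0, 'b'), add 'b' as idx 6


Encoded: [(0, 'c'), (1, 'b'), (1, 'c'), (3, 'b'), (2, 'c'), (0, 'b')]


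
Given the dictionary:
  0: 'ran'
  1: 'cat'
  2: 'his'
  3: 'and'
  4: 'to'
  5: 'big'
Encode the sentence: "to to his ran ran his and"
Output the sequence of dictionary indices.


Look up each word in the dictionary:
  'to' -> 4
  'to' -> 4
  'his' -> 2
  'ran' -> 0
  'ran' -> 0
  'his' -> 2
  'and' -> 3

Encoded: [4, 4, 2, 0, 0, 2, 3]


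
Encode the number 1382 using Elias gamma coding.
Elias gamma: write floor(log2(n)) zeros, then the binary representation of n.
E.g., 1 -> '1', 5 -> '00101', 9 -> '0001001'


num_bits = floor(log2(1382)) + 1 = 11
leading_zeros = num_bits - 1 = 10
binary(1382) = 10101100110

Elias gamma(1382) = '0000000000' + '10101100110' = 000000000010101100110 (21 bits)


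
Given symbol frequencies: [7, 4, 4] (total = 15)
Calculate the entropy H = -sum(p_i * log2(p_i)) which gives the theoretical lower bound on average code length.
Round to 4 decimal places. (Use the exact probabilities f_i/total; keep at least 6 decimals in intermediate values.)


Per-symbol terms -p_i * log2(p_i) with p_i = f_i/15:
  p = 7/15 = 0.466667: log2(p) = -1.099536, -p*log2(p) = 0.513117
  p = 4/15 = 0.266667: log2(p) = -1.906891, -p*log2(p) = 0.508504
  p = 4/15 = 0.266667: log2(p) = -1.906891, -p*log2(p) = 0.508504
H = 0.513117 + 0.508504 + 0.508504 = 1.530125

H = 1.5301 bits/symbol


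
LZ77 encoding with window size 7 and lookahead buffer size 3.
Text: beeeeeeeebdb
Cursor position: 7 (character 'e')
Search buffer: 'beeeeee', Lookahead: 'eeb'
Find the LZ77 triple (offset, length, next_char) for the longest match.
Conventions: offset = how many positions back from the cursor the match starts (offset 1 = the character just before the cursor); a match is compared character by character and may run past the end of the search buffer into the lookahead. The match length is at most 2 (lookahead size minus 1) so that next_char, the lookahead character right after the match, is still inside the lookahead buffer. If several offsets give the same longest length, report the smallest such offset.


Try each offset into the search buffer:
  offset=1 (pos 6, char 'e'): match length 2
  offset=2 (pos 5, char 'e'): match length 2
  offset=3 (pos 4, char 'e'): match length 2
  offset=4 (pos 3, char 'e'): match length 2
  offset=5 (pos 2, char 'e'): match length 2
  offset=6 (pos 1, char 'e'): match length 2
  offset=7 (pos 0, char 'b'): match length 0
Longest match has length 2, found at offsets 1, 2, 3, 4, 5, 6; take the smallest, offset 1.
next_char = character at position 7 + 2 = 9 -> 'b'

Best match: offset=1, length=2 (matching 'ee' starting at position 6)
LZ77 triple: (1, 2, 'b')


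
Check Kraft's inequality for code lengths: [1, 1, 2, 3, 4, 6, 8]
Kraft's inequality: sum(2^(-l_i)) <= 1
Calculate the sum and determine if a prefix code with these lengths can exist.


Sum = 2^(-1) + 2^(-1) + 2^(-2) + 2^(-3) + 2^(-4) + 2^(-6) + 2^(-8)
    = 0.5 + 0.5 + 0.25 + 0.125 + 0.0625 + 0.015625 + 0.00390625
    = 373/256 = 1.45703125
Since 1.45703125 > 1, Kraft's inequality is NOT satisfied.
A prefix code with these lengths CANNOT exist.

Kraft sum = 1.45703125. Not satisfied.


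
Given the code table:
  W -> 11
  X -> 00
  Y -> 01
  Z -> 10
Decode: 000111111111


Decoding:
00 -> X
01 -> Y
11 -> W
11 -> W
11 -> W
11 -> W


Result: XYWWWW


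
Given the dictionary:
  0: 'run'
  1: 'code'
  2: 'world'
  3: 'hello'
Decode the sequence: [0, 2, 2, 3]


Look up each index in the dictionary:
  0 -> 'run'
  2 -> 'world'
  2 -> 'world'
  3 -> 'hello'

Decoded: "run world world hello"


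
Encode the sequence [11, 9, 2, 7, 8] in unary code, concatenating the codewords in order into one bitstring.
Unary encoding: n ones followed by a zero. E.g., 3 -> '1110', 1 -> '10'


Encode each number as n ones followed by a terminating 0:
  11 -> 111111111110 (12 bits)
  9 -> 1111111110 (10 bits)
  2 -> 110 (3 bits)
  7 -> 11111110 (8 bits)
  8 -> 111111110 (9 bits)
Total length = 12 + 10 + 3 + 8 + 9 = 42 bits.

Unary([11, 9, 2, 7, 8]) = 111111111110111111111011011111110111111110 (42 bits)


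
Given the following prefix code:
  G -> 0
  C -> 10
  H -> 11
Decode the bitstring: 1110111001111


Decoding step by step:
Bits 11 -> H
Bits 10 -> C
Bits 11 -> H
Bits 10 -> C
Bits 0 -> G
Bits 11 -> H
Bits 11 -> H


Decoded message: HCHCGHH


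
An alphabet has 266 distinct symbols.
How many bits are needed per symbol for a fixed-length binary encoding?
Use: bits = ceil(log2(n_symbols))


log2(266) = 8.0553
Bracket: 2^8 = 256 < 266 <= 2^9 = 512
So ceil(log2(266)) = 9

bits = ceil(log2(266)) = ceil(8.0553) = 9 bits


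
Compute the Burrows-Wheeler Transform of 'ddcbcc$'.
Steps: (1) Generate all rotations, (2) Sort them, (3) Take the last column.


Rotations (sorted):
  0: $ddcbcc -> last char: c
  1: bcc$ddc -> last char: c
  2: c$ddcbc -> last char: c
  3: cbcc$dd -> last char: d
  4: cc$ddcb -> last char: b
  5: dcbcc$d -> last char: d
  6: ddcbcc$ -> last char: $


BWT = cccdbd$


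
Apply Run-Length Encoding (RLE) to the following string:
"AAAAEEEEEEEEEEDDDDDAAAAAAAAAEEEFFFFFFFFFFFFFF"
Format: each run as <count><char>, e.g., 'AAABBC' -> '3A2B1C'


Scanning runs left to right:
  i=0: run of 'A' x 4 -> '4A'
  i=4: run of 'E' x 10 -> '10E'
  i=14: run of 'D' x 5 -> '5D'
  i=19: run of 'A' x 9 -> '9A'
  i=28: run of 'E' x 3 -> '3E'
  i=31: run of 'F' x 14 -> '14F'

RLE = 4A10E5D9A3E14F


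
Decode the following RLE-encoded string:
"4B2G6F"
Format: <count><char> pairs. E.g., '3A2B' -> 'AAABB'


Expanding each <count><char> pair:
  4B -> 'BBBB'
  2G -> 'GG'
  6F -> 'FFFFFF'

Decoded = BBBBGGFFFFFF


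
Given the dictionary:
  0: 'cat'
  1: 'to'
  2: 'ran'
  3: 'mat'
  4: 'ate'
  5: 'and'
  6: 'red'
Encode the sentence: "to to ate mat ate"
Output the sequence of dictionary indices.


Look up each word in the dictionary:
  'to' -> 1
  'to' -> 1
  'ate' -> 4
  'mat' -> 3
  'ate' -> 4

Encoded: [1, 1, 4, 3, 4]


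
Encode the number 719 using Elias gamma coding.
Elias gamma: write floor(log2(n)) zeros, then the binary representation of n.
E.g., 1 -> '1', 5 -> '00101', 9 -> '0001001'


num_bits = floor(log2(719)) + 1 = 10
leading_zeros = num_bits - 1 = 9
binary(719) = 1011001111

Elias gamma(719) = '000000000' + '1011001111' = 0000000001011001111 (19 bits)


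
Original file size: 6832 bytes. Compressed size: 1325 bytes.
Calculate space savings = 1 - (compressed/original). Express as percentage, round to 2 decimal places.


ratio = compressed/original = 1325/6832 = 0.19394
savings = 1 - ratio = 1 - 0.19394 = 0.80606
as a percentage: 0.80606 * 100 = 80.61%

Space savings = 1 - 1325/6832 = 80.61%


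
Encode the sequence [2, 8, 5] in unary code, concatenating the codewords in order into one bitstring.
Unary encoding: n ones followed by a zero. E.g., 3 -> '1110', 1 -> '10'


Encode each number as n ones followed by a terminating 0:
  2 -> 110 (3 bits)
  8 -> 111111110 (9 bits)
  5 -> 111110 (6 bits)
Total length = 3 + 9 + 6 = 18 bits.

Unary([2, 8, 5]) = 110111111110111110 (18 bits)


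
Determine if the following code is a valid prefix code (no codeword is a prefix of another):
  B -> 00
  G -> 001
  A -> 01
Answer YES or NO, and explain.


Checking each pair (does one codeword prefix another?):
  B='00' vs G='001': prefix -- VIOLATION

NO -- this is NOT a valid prefix code. B (00) is a prefix of G (001).


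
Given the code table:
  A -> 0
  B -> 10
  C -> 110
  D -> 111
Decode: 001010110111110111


Decoding:
0 -> A
0 -> A
10 -> B
10 -> B
110 -> C
111 -> D
110 -> C
111 -> D


Result: AABBCDCD


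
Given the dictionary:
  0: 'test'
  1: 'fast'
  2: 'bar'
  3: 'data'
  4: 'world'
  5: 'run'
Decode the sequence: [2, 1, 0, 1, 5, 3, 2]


Look up each index in the dictionary:
  2 -> 'bar'
  1 -> 'fast'
  0 -> 'test'
  1 -> 'fast'
  5 -> 'run'
  3 -> 'data'
  2 -> 'bar'

Decoded: "bar fast test fast run data bar"


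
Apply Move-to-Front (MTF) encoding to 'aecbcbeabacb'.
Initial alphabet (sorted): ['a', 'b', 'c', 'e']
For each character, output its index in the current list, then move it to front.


MTF encoding:
'a': index 0 in ['a', 'b', 'c', 'e'] -> ['a', 'b', 'c', 'e']
'e': index 3 in ['a', 'b', 'c', 'e'] -> ['e', 'a', 'b', 'c']
'c': index 3 in ['e', 'a', 'b', 'c'] -> ['c', 'e', 'a', 'b']
'b': index 3 in ['c', 'e', 'a', 'b'] -> ['b', 'c', 'e', 'a']
'c': index 1 in ['b', 'c', 'e', 'a'] -> ['c', 'b', 'e', 'a']
'b': index 1 in ['c', 'b', 'e', 'a'] -> ['b', 'c', 'e', 'a']
'e': index 2 in ['b', 'c', 'e', 'a'] -> ['e', 'b', 'c', 'a']
'a': index 3 in ['e', 'b', 'c', 'a'] -> ['a', 'e', 'b', 'c']
'b': index 2 in ['a', 'e', 'b', 'c'] -> ['b', 'a', 'e', 'c']
'a': index 1 in ['b', 'a', 'e', 'c'] -> ['a', 'b', 'e', 'c']
'c': index 3 in ['a', 'b', 'e', 'c'] -> ['c', 'a', 'b', 'e']
'b': index 2 in ['c', 'a', 'b', 'e'] -> ['b', 'c', 'a', 'e']


Output: [0, 3, 3, 3, 1, 1, 2, 3, 2, 1, 3, 2]


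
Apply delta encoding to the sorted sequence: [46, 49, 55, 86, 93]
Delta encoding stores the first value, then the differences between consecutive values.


First value: 46
Deltas:
  49 - 46 = 3
  55 - 49 = 6
  86 - 55 = 31
  93 - 86 = 7


Delta encoded: [46, 3, 6, 31, 7]


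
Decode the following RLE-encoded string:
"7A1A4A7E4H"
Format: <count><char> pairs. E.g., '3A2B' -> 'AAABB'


Expanding each <count><char> pair:
  7A -> 'AAAAAAA'
  1A -> 'A'
  4A -> 'AAAA'
  7E -> 'EEEEEEE'
  4H -> 'HHHH'

Decoded = AAAAAAAAAAAAEEEEEEEHHHH


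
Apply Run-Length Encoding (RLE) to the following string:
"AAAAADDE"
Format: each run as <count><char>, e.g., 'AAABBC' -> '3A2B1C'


Scanning runs left to right:
  i=0: run of 'A' x 5 -> '5A'
  i=5: run of 'D' x 2 -> '2D'
  i=7: run of 'E' x 1 -> '1E'

RLE = 5A2D1E


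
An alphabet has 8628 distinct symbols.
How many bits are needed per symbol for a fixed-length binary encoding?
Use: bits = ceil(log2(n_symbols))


log2(8628) = 13.0748
Bracket: 2^13 = 8192 < 8628 <= 2^14 = 16384
So ceil(log2(8628)) = 14

bits = ceil(log2(8628)) = ceil(13.0748) = 14 bits


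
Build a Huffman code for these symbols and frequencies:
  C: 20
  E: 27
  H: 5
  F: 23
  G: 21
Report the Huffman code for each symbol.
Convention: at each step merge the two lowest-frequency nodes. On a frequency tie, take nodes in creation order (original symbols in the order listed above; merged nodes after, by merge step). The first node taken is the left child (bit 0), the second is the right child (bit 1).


Huffman tree construction:
Step 1: Merge H(5) + C(20) = 25
Step 2: Merge G(21) + F(23) = 44
Step 3: Merge (H+C)(25) + E(27) = 52
Step 4: Merge (G+F)(44) + ((H+C)+E)(52) = 96
Read each symbol's code off the tree from the root (left child = 0, right child = 1).

Codes:
  C: 101 (length 3)
  E: 11 (length 2)
  H: 100 (length 3)
  F: 01 (length 2)
  G: 00 (length 2)
Average code length: 217/96 = 2.2604 bits/symbol


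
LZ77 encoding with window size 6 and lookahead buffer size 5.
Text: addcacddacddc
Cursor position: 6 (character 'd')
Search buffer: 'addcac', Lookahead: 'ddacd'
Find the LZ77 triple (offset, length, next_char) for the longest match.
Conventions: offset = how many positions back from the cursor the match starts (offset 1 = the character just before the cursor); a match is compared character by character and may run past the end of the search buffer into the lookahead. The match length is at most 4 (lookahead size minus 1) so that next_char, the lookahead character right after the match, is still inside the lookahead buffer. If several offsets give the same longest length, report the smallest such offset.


Try each offset into the search buffer:
  offset=1 (pos 5, char 'c'): match length 0
  offset=2 (pos 4, char 'a'): match length 0
  offset=3 (pos 3, char 'c'): match length 0
  offset=4 (pos 2, char 'd'): match length 1
  offset=5 (pos 1, char 'd'): match length 2
  offset=6 (pos 0, char 'a'): match length 0
Longest match has length 2 at offset 5.
next_char = character at position 6 + 2 = 8 -> 'a'

Best match: offset=5, length=2 (matching 'dd' starting at position 1)
LZ77 triple: (5, 2, 'a')


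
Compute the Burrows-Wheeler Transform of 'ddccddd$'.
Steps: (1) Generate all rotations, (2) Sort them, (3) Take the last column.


Rotations (sorted):
  0: $ddccddd -> last char: d
  1: ccddd$dd -> last char: d
  2: cddd$ddc -> last char: c
  3: d$ddccdd -> last char: d
  4: dccddd$d -> last char: d
  5: dd$ddccd -> last char: d
  6: ddccddd$ -> last char: $
  7: ddd$ddcc -> last char: c


BWT = ddcddd$c


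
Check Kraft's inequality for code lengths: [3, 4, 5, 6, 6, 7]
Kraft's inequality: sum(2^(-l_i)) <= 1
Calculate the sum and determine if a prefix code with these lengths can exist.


Sum = 2^(-3) + 2^(-4) + 2^(-5) + 2^(-6) + 2^(-6) + 2^(-7)
    = 0.125 + 0.0625 + 0.03125 + 0.015625 + 0.015625 + 0.0078125
    = 33/128 = 0.2578125
Since 0.2578125 <= 1, Kraft's inequality IS satisfied.
A prefix code with these lengths CAN exist.

Kraft sum = 0.2578125. Satisfied.


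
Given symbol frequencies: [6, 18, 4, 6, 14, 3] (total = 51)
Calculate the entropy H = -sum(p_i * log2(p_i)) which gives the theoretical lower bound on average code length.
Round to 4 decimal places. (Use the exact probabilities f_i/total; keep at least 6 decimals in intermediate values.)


Per-symbol terms -p_i * log2(p_i) with p_i = f_i/51:
  p = 6/51 = 0.117647: log2(p) = -3.087463, -p*log2(p) = 0.363231
  p = 18/51 = 0.352941: log2(p) = -1.502500, -p*log2(p) = 0.530294
  p = 4/51 = 0.078431: log2(p) = -3.672425, -p*log2(p) = 0.288033
  p = 6/51 = 0.117647: log2(p) = -3.087463, -p*log2(p) = 0.363231
  p = 14/51 = 0.274510: log2(p) = -1.865070, -p*log2(p) = 0.511980
  p = 3/51 = 0.058824: log2(p) = -4.087463, -p*log2(p) = 0.240439
H = 0.363231 + 0.530294 + 0.288033 + 0.363231 + 0.511980 + 0.240439 = 2.297208

H = 2.2972 bits/symbol


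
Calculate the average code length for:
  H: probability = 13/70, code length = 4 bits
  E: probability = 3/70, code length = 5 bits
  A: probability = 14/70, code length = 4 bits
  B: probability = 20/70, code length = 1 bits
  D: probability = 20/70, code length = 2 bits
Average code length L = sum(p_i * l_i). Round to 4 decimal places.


Weighted contributions p_i * l_i:
  H: (13/70) * 4 = 52/70
  E: (3/70) * 5 = 15/70
  A: (14/70) * 4 = 56/70
  B: (20/70) * 1 = 20/70
  D: (20/70) * 2 = 40/70
Sum = (52 + 15 + 56 + 20 + 40)/70 = 183/70

L = 183/70 = 2.6143 bits/symbol


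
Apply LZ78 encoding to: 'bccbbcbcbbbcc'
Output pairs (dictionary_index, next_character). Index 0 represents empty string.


LZ78 encoding steps:
Dictionary: {0: ''}
Step 1: w='' (idx 0), next='b' -> output (0, 'b'), add 'b' as idx 1
Step 2: w='' (idx 0), next='c' -> output (0, 'c'), add 'c' as idx 2
Step 3: w='c' (idx 2), next='b' -> output (2, 'b'), add 'cb' as idx 3
Step 4: w='b' (idx 1), next='c' -> output (1, 'c'), add 'bc' as idx 4
Step 5: w='bc' (idx 4), next='b' -> output (4, 'b'), add 'bcb' as idx 5
Step 6: w='b' (idx 1), next='b' -> output (1, 'b'), add 'bb' as idx 6
Step 7: w='c' (idx 2), next='c' -> output (2, 'c'), add 'cc' as idx 7


Encoded: [(0, 'b'), (0, 'c'), (2, 'b'), (1, 'c'), (4, 'b'), (1, 'b'), (2, 'c')]


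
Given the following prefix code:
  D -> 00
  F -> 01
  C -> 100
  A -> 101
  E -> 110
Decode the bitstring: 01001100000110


Decoding step by step:
Bits 01 -> F
Bits 00 -> D
Bits 110 -> E
Bits 00 -> D
Bits 00 -> D
Bits 110 -> E


Decoded message: FDEDDE


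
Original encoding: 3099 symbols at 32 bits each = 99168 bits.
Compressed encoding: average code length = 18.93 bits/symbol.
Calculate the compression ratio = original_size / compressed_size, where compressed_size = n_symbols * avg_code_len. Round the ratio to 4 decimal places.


original_size = n_symbols * orig_bits = 3099 * 32 = 99168 bits
compressed_size = n_symbols * avg_code_len = 3099 * 18.93 = 58664.07 bits
ratio = original_size / compressed_size = 99168 / 58664.07 = 1.6904

Compression ratio = 1.6904


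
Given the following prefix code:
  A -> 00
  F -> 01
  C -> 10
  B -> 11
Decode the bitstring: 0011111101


Decoding step by step:
Bits 00 -> A
Bits 11 -> B
Bits 11 -> B
Bits 11 -> B
Bits 01 -> F


Decoded message: ABBBF


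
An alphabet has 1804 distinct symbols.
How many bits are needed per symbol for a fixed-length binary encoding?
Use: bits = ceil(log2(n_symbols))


log2(1804) = 10.817
Bracket: 2^10 = 1024 < 1804 <= 2^11 = 2048
So ceil(log2(1804)) = 11

bits = ceil(log2(1804)) = ceil(10.817) = 11 bits


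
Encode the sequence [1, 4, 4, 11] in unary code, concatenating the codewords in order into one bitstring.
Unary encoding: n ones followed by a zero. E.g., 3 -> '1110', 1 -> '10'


Encode each number as n ones followed by a terminating 0:
  1 -> 10 (2 bits)
  4 -> 11110 (5 bits)
  4 -> 11110 (5 bits)
  11 -> 111111111110 (12 bits)
Total length = 2 + 5 + 5 + 12 = 24 bits.

Unary([1, 4, 4, 11]) = 101111011110111111111110 (24 bits)


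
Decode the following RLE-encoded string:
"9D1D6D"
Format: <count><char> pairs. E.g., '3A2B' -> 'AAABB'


Expanding each <count><char> pair:
  9D -> 'DDDDDDDDD'
  1D -> 'D'
  6D -> 'DDDDDD'

Decoded = DDDDDDDDDDDDDDDD


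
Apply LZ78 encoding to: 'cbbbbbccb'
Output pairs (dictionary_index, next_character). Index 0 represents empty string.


LZ78 encoding steps:
Dictionary: {0: ''}
Step 1: w='' (idx 0), next='c' -> output (0, 'c'), add 'c' as idx 1
Step 2: w='' (idx 0), next='b' -> output (0, 'b'), add 'b' as idx 2
Step 3: w='b' (idx 2), next='b' -> output (2, 'b'), add 'bb' as idx 3
Step 4: w='bb' (idx 3), next='c' -> output (3, 'c'), add 'bbc' as idx 4
Step 5: w='c' (idx 1), next='b' -> output (1, 'b'), add 'cb' as idx 5


Encoded: [(0, 'c'), (0, 'b'), (2, 'b'), (3, 'c'), (1, 'b')]


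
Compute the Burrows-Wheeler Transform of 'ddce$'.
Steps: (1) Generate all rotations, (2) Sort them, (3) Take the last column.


Rotations (sorted):
  0: $ddce -> last char: e
  1: ce$dd -> last char: d
  2: dce$d -> last char: d
  3: ddce$ -> last char: $
  4: e$ddc -> last char: c


BWT = edd$c


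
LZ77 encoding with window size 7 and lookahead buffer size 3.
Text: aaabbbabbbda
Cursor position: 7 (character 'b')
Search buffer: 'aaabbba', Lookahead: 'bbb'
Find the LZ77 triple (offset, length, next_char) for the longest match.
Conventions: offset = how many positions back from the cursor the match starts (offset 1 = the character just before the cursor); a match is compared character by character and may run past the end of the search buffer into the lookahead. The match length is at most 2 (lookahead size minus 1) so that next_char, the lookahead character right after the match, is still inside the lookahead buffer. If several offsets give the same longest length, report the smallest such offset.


Try each offset into the search buffer:
  offset=1 (pos 6, char 'a'): match length 0
  offset=2 (pos 5, char 'b'): match length 1
  offset=3 (pos 4, char 'b'): match length 2
  offset=4 (pos 3, char 'b'): match length 2
  offset=5 (pos 2, char 'a'): match length 0
  offset=6 (pos 1, char 'a'): match length 0
  offset=7 (pos 0, char 'a'): match length 0
Longest match has length 2, found at offsets 3, 4; take the smallest, offset 3.
next_char = character at position 7 + 2 = 9 -> 'b'

Best match: offset=3, length=2 (matching 'bb' starting at position 4)
LZ77 triple: (3, 2, 'b')


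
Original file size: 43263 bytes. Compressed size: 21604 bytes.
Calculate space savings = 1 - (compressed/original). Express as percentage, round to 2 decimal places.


ratio = compressed/original = 21604/43263 = 0.499364
savings = 1 - ratio = 1 - 0.499364 = 0.500636
as a percentage: 0.500636 * 100 = 50.06%

Space savings = 1 - 21604/43263 = 50.06%


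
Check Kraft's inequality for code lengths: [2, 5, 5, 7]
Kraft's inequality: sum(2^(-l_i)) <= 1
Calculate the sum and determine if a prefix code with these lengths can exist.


Sum = 2^(-2) + 2^(-5) + 2^(-5) + 2^(-7)
    = 0.25 + 0.03125 + 0.03125 + 0.0078125
    = 41/128 = 0.3203125
Since 0.3203125 <= 1, Kraft's inequality IS satisfied.
A prefix code with these lengths CAN exist.

Kraft sum = 0.3203125. Satisfied.


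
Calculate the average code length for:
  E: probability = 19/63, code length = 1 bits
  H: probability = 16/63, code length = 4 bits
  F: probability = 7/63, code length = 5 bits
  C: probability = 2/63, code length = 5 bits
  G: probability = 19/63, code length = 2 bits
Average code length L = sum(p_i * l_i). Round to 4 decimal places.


Weighted contributions p_i * l_i:
  E: (19/63) * 1 = 19/63
  H: (16/63) * 4 = 64/63
  F: (7/63) * 5 = 35/63
  C: (2/63) * 5 = 10/63
  G: (19/63) * 2 = 38/63
Sum = (19 + 64 + 35 + 10 + 38)/63 = 166/63

L = 166/63 = 2.6349 bits/symbol


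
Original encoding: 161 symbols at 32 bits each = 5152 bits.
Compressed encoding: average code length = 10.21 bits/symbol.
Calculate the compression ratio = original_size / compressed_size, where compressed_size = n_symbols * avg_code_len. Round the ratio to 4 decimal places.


original_size = n_symbols * orig_bits = 161 * 32 = 5152 bits
compressed_size = n_symbols * avg_code_len = 161 * 10.21 = 1643.81 bits
ratio = original_size / compressed_size = 5152 / 1643.81 = 3.1342

Compression ratio = 3.1342


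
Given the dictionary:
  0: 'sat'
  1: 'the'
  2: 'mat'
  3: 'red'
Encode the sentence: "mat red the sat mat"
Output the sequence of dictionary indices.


Look up each word in the dictionary:
  'mat' -> 2
  'red' -> 3
  'the' -> 1
  'sat' -> 0
  'mat' -> 2

Encoded: [2, 3, 1, 0, 2]


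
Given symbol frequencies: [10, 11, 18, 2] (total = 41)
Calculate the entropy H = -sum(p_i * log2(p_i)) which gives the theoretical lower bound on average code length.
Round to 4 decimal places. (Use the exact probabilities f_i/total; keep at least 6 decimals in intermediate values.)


Per-symbol terms -p_i * log2(p_i) with p_i = f_i/41:
  p = 10/41 = 0.243902: log2(p) = -2.035624, -p*log2(p) = 0.496494
  p = 11/41 = 0.268293: log2(p) = -1.898120, -p*log2(p) = 0.509252
  p = 18/41 = 0.439024: log2(p) = -1.187627, -p*log2(p) = 0.521397
  p = 2/41 = 0.048780: log2(p) = -4.357552, -p*log2(p) = 0.212564
H = 0.496494 + 0.509252 + 0.521397 + 0.212564 = 1.739707

H = 1.7397 bits/symbol


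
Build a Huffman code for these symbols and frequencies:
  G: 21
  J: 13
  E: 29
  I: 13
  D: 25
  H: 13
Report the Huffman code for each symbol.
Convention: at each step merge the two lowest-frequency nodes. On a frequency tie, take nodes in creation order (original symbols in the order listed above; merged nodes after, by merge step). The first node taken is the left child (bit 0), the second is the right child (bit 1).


Huffman tree construction:
Step 1: Merge J(13) + I(13) = 26
Step 2: Merge H(13) + G(21) = 34
Step 3: Merge D(25) + (J+I)(26) = 51
Step 4: Merge E(29) + (H+G)(34) = 63
Step 5: Merge (D+(J+I))(51) + (E+(H+G))(63) = 114
Read each symbol's code off the tree from the root (left child = 0, right child = 1).

Codes:
  G: 111 (length 3)
  J: 010 (length 3)
  E: 10 (length 2)
  I: 011 (length 3)
  D: 00 (length 2)
  H: 110 (length 3)
Average code length: 288/114 = 2.5263 bits/symbol


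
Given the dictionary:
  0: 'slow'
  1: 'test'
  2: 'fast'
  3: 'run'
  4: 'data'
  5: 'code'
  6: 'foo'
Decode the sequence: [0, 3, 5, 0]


Look up each index in the dictionary:
  0 -> 'slow'
  3 -> 'run'
  5 -> 'code'
  0 -> 'slow'

Decoded: "slow run code slow"


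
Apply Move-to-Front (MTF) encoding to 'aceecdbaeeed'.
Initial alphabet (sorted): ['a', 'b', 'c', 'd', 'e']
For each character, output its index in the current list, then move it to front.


MTF encoding:
'a': index 0 in ['a', 'b', 'c', 'd', 'e'] -> ['a', 'b', 'c', 'd', 'e']
'c': index 2 in ['a', 'b', 'c', 'd', 'e'] -> ['c', 'a', 'b', 'd', 'e']
'e': index 4 in ['c', 'a', 'b', 'd', 'e'] -> ['e', 'c', 'a', 'b', 'd']
'e': index 0 in ['e', 'c', 'a', 'b', 'd'] -> ['e', 'c', 'a', 'b', 'd']
'c': index 1 in ['e', 'c', 'a', 'b', 'd'] -> ['c', 'e', 'a', 'b', 'd']
'd': index 4 in ['c', 'e', 'a', 'b', 'd'] -> ['d', 'c', 'e', 'a', 'b']
'b': index 4 in ['d', 'c', 'e', 'a', 'b'] -> ['b', 'd', 'c', 'e', 'a']
'a': index 4 in ['b', 'd', 'c', 'e', 'a'] -> ['a', 'b', 'd', 'c', 'e']
'e': index 4 in ['a', 'b', 'd', 'c', 'e'] -> ['e', 'a', 'b', 'd', 'c']
'e': index 0 in ['e', 'a', 'b', 'd', 'c'] -> ['e', 'a', 'b', 'd', 'c']
'e': index 0 in ['e', 'a', 'b', 'd', 'c'] -> ['e', 'a', 'b', 'd', 'c']
'd': index 3 in ['e', 'a', 'b', 'd', 'c'] -> ['d', 'e', 'a', 'b', 'c']


Output: [0, 2, 4, 0, 1, 4, 4, 4, 4, 0, 0, 3]


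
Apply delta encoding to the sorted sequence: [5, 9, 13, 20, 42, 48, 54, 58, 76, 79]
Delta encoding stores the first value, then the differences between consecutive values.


First value: 5
Deltas:
  9 - 5 = 4
  13 - 9 = 4
  20 - 13 = 7
  42 - 20 = 22
  48 - 42 = 6
  54 - 48 = 6
  58 - 54 = 4
  76 - 58 = 18
  79 - 76 = 3


Delta encoded: [5, 4, 4, 7, 22, 6, 6, 4, 18, 3]


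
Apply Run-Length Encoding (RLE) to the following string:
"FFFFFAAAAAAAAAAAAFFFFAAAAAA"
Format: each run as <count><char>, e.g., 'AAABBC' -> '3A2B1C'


Scanning runs left to right:
  i=0: run of 'F' x 5 -> '5F'
  i=5: run of 'A' x 12 -> '12A'
  i=17: run of 'F' x 4 -> '4F'
  i=21: run of 'A' x 6 -> '6A'

RLE = 5F12A4F6A


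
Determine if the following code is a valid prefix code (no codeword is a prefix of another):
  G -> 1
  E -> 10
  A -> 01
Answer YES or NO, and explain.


Checking each pair (does one codeword prefix another?):
  G='1' vs E='10': prefix -- VIOLATION

NO -- this is NOT a valid prefix code. G (1) is a prefix of E (10).


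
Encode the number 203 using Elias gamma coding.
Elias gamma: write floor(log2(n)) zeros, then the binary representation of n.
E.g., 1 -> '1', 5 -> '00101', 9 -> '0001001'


num_bits = floor(log2(203)) + 1 = 8
leading_zeros = num_bits - 1 = 7
binary(203) = 11001011

Elias gamma(203) = '0000000' + '11001011' = 000000011001011 (15 bits)


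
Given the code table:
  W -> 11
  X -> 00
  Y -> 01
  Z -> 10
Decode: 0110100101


Decoding:
01 -> Y
10 -> Z
10 -> Z
01 -> Y
01 -> Y


Result: YZZYY


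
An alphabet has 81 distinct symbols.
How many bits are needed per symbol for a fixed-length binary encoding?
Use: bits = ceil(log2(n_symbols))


log2(81) = 6.3399
Bracket: 2^6 = 64 < 81 <= 2^7 = 128
So ceil(log2(81)) = 7

bits = ceil(log2(81)) = ceil(6.3399) = 7 bits
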